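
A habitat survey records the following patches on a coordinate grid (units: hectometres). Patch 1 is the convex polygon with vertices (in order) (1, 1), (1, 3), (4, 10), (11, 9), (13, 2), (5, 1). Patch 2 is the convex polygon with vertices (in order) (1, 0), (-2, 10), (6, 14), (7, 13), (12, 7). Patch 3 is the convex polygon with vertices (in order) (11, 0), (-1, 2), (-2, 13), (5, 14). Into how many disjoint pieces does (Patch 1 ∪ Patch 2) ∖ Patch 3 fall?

(Patch 1 ∪ Patch 2) ∖ Patch 3 splits into 3 disjoint pieces (area 34.8411, area 2.5576, area 0.1957).

3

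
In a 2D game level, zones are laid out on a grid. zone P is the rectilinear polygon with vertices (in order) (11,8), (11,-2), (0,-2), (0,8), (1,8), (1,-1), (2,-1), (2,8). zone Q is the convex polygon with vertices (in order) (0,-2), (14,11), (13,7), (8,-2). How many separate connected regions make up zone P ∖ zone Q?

zone P ∖ zone Q splits into 3 disjoint pieces (area 8.1, area 9.5385, area 35.7033).

3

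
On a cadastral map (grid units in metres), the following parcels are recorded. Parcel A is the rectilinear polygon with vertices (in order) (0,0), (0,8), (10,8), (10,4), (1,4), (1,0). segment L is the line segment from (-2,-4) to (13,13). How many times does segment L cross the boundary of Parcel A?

The segment meets the boundary at (8.588,8), (5.059,4).

2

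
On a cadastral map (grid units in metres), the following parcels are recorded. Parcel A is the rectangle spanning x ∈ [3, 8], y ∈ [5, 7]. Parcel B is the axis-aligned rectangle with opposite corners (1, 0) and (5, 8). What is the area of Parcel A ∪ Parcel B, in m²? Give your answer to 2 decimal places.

By inclusion–exclusion:
Individual areas: |Parcel A| = 10, |Parcel B| = 32.
|Parcel A∩Parcel B|: x∈[3,5], y∈[5,7] → 2·2 = 4.
|Parcel A ∪ Parcel B| = 42 − 4 = 38.00.

38.00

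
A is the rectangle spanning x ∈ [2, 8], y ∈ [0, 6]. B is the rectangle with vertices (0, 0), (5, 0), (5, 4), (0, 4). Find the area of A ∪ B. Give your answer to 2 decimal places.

By inclusion–exclusion:
Individual areas: |A| = 36, |B| = 20.
|A∩B|: x∈[2,5], y∈[0,4] → 3·4 = 12.
|A ∪ B| = 56 − 12 = 44.00.

44.00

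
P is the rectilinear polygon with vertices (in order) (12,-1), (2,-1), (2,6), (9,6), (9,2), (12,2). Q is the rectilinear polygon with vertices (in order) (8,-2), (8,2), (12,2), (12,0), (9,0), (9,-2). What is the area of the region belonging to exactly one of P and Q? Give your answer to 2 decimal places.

|P| = 58, |Q| = 10, |P∩Q| = 9.
|P △ Q| = |P| + |Q| − 2·|P∩Q| = 58 + 10 − 18 = 50.00.

50.00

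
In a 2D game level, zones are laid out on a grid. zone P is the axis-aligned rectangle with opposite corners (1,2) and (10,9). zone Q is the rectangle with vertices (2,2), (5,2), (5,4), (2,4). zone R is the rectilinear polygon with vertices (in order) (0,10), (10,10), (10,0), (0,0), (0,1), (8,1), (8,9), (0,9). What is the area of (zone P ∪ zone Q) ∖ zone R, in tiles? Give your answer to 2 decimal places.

49.00

|zone P ∪ zone Q| = 63.
|(zone P ∪ zone Q) ∩ zone R| = 14.
|(zone P ∪ zone Q) ∖ zone R| = 63 − 14 = 49.00.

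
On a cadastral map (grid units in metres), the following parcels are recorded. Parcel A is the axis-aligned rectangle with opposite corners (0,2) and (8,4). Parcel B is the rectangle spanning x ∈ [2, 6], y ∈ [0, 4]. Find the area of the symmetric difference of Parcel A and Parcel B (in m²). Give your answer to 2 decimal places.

|Parcel A∩Parcel B|: x∈[2,6], y∈[2,4] → 4·2 = 8.
|Parcel A △ Parcel B| = |Parcel A| + |Parcel B| − 2·|Parcel A∩Parcel B| = 16 + 16 − 16 = 16.00.

16.00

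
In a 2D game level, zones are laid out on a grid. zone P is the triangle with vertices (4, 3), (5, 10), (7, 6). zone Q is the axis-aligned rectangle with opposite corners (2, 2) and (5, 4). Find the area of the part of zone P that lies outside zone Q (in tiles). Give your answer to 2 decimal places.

|zone P| = 9, |zone P∩zone Q| = 0.4286.
|zone P ∖ zone Q| = |zone P| − |zone P∩zone Q| = 9 − 0.4286 = 8.57.

8.57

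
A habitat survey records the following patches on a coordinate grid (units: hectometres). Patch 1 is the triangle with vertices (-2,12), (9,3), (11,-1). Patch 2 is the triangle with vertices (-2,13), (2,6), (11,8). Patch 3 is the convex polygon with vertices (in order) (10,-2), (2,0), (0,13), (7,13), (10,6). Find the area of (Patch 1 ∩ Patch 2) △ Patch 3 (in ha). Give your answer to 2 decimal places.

112.12

|Patch 1 ∩ Patch 2| = 3.2627.
|(Patch 1 ∩ Patch 2) ∩ Patch 3| = 2.8226.
|(Patch 1 ∩ Patch 2) △ Patch 3| = 3.2627 + 114.5 − 5.6452 = 112.12.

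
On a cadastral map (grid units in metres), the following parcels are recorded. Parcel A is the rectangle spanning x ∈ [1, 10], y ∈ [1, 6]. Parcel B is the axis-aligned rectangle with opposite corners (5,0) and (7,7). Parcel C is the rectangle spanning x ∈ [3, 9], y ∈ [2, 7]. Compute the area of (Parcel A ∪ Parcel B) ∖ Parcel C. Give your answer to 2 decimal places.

23.00

|Parcel A ∪ Parcel B| = 49.
|(Parcel A ∪ Parcel B) ∩ Parcel C| = 26.
|(Parcel A ∪ Parcel B) ∖ Parcel C| = 49 − 26 = 23.00.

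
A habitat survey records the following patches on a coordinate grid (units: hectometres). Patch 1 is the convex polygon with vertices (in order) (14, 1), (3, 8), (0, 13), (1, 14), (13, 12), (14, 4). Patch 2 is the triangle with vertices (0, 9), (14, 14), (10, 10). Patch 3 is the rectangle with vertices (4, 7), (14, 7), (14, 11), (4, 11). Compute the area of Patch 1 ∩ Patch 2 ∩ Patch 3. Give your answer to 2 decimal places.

The intersection is the polygon with vertices (5.6,11), (11,11), (10,10), (4,9.4), (4,10.429).
By the shoelace formula its area is 7.84.

7.84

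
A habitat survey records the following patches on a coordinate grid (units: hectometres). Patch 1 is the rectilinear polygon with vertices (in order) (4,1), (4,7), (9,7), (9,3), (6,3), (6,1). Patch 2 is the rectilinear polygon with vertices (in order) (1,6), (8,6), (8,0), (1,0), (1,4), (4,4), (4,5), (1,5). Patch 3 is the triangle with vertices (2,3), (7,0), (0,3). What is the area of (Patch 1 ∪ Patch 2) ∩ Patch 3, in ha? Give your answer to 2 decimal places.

The region (Patch 1 ∪ Patch 2) ∩ Patch 3 is the polygon with vertices (1,3), (2,3), (7,0), (1,2.571).
By the shoelace formula its area is 2.79.

2.79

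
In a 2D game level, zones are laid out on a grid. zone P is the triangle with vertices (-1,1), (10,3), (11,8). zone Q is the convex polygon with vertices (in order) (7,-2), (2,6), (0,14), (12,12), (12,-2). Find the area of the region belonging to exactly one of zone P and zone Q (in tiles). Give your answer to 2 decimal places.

119.41

|zone P| = 26.5, |zone Q| = 136, |zone P∩zone Q| = 21.5439.
|zone P △ zone Q| = |zone P| + |zone Q| − 2·|zone P∩zone Q| = 26.5 + 136 − 43.0878 = 119.41.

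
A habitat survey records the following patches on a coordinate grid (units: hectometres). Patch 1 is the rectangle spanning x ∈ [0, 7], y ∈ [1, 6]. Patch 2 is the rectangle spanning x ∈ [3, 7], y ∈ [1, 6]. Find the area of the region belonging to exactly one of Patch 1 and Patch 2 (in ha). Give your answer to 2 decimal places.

15.00

|Patch 1∩Patch 2|: x∈[3,7], y∈[1,6] → 4·5 = 20.
|Patch 1 △ Patch 2| = |Patch 1| + |Patch 2| − 2·|Patch 1∩Patch 2| = 35 + 20 − 40 = 15.00.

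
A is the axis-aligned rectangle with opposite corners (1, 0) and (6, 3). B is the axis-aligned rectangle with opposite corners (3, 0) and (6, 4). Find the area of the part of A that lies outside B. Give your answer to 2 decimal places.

|A∩B|: x∈[3,6], y∈[0,3] → 3·3 = 9.
|A| = 15.
|A ∖ B| = |A| − |A∩B| = 15 − 9 = 6.00.

6.00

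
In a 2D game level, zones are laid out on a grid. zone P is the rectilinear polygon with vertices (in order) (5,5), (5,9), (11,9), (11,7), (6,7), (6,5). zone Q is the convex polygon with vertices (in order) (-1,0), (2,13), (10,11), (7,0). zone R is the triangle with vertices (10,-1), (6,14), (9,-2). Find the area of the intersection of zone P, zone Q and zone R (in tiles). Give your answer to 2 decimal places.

The intersection is the polygon with vertices (7.333,9), (7.867,7), (7.312,7), (6.938,9).
By the shoelace formula its area is 0.95.

0.95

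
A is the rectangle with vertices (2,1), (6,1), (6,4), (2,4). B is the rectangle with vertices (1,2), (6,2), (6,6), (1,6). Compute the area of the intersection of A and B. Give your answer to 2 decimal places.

|A∩B|: x∈[2,6], y∈[2,4] → 4·2 = 8.

8.00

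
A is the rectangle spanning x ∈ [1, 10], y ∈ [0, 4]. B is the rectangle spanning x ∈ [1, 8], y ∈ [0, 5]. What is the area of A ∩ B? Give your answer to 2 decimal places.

28.00

|A∩B|: x∈[1,8], y∈[0,4] → 7·4 = 28.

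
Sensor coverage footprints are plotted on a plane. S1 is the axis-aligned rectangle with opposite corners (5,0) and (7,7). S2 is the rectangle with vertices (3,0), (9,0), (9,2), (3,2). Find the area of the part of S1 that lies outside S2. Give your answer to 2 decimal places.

|S1∩S2|: x∈[5,7], y∈[0,2] → 2·2 = 4.
|S1| = 14.
|S1 ∖ S2| = |S1| − |S1∩S2| = 14 − 4 = 10.00.

10.00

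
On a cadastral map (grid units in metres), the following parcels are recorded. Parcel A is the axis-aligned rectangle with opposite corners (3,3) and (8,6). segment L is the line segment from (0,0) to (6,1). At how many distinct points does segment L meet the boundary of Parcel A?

The segment lies entirely outside Parcel A and never meets its boundary.

0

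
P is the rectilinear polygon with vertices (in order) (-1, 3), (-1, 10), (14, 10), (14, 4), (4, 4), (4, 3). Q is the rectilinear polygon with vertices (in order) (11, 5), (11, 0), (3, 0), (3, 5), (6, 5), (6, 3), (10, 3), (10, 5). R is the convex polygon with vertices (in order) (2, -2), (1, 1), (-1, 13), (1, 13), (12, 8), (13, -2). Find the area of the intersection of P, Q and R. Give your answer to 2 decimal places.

5.00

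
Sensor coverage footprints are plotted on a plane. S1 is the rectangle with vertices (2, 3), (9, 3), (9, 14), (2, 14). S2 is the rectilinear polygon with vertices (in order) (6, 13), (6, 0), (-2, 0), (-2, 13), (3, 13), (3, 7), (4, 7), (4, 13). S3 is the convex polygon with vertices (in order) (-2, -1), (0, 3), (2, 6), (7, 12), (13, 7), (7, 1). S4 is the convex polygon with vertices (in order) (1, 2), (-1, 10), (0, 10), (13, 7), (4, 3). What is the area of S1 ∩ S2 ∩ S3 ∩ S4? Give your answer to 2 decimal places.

18.24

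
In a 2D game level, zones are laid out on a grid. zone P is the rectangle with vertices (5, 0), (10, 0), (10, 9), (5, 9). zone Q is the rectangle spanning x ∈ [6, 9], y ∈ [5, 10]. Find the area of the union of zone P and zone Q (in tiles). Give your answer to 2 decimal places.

By inclusion–exclusion:
Individual areas: |zone P| = 45, |zone Q| = 15.
|zone P∩zone Q|: x∈[6,9], y∈[5,9] → 3·4 = 12.
|zone P ∪ zone Q| = 60 − 12 = 48.00.

48.00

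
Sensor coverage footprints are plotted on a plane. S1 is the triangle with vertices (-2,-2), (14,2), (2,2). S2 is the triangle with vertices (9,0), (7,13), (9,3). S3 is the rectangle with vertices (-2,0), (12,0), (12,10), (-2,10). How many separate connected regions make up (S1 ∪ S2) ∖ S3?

(S1 ∪ S2) ∖ S3 splits into 3 disjoint pieces (area 6, area 0.2077, area 0.5).

3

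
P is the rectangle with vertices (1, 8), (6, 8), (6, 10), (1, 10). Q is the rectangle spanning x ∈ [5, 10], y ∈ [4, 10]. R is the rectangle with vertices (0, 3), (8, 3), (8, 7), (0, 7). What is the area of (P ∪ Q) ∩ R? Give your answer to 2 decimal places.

9.00

The region (P ∪ Q) ∩ R is the polygon with vertices (5,4), (5,7), (8,7), (8,4).
By the shoelace formula its area is 9.00.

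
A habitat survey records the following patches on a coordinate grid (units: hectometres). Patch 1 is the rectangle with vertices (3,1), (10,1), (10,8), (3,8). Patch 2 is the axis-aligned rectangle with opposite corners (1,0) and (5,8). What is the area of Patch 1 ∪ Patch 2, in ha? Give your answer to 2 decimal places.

67.00

By inclusion–exclusion:
Individual areas: |Patch 1| = 49, |Patch 2| = 32.
|Patch 1∩Patch 2|: x∈[3,5], y∈[1,8] → 2·7 = 14.
|Patch 1 ∪ Patch 2| = 81 − 14 = 67.00.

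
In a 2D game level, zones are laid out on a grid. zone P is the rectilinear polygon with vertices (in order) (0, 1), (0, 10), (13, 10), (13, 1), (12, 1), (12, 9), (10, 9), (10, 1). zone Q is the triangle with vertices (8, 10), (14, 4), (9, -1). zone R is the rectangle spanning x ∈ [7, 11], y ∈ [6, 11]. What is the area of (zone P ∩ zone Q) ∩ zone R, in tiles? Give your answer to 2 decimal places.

5.27

The region (zone P ∩ zone Q) ∩ zone R is the polygon with vertices (8,10), (10,8), (10,6), (8.364,6).
By the shoelace formula its area is 5.27.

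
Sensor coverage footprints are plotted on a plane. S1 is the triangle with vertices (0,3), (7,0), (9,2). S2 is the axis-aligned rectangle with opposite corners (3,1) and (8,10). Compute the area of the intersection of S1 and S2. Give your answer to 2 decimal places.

6.35

The intersection is the polygon with vertices (3,1.714), (3,2.667), (8,2.111), (8,1), (4.667,1).
By the shoelace formula its area is 6.35.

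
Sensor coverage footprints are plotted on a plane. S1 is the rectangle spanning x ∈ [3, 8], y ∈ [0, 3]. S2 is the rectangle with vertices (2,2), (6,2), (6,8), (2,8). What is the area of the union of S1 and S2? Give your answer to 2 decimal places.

By inclusion–exclusion:
Individual areas: |S1| = 15, |S2| = 24.
|S1∩S2|: x∈[3,6], y∈[2,3] → 3·1 = 3.
|S1 ∪ S2| = 39 − 3 = 36.00.

36.00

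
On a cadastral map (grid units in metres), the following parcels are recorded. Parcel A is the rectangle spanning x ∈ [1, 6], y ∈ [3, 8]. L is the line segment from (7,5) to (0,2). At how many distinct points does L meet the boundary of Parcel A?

The segment meets the boundary at (2.333,3), (6,4.571).

2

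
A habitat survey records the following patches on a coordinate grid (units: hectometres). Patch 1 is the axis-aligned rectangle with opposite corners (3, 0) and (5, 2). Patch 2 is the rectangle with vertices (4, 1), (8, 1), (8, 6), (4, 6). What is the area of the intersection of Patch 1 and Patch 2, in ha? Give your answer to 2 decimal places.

1.00

|Patch 1∩Patch 2|: x∈[4,5], y∈[1,2] → 1·1 = 1.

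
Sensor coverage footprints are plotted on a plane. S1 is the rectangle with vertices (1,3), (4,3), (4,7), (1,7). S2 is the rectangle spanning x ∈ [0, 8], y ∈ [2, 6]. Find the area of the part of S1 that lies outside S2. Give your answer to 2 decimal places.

|S1∩S2|: x∈[1,4], y∈[3,6] → 3·3 = 9.
|S1| = 12.
|S1 ∖ S2| = |S1| − |S1∩S2| = 12 − 9 = 3.00.

3.00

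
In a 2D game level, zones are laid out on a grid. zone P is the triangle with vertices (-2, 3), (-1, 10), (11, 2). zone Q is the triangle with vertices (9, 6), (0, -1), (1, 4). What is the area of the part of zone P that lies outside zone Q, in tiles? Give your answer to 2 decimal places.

35.61

|zone P| = 46, |zone P∩zone Q| = 10.3858.
|zone P ∖ zone Q| = |zone P| − |zone P∩zone Q| = 46 − 10.3858 = 35.61.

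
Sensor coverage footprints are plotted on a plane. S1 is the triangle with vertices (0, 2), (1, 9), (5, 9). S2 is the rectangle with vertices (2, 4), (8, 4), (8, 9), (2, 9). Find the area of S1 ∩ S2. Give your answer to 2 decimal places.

6.30

The intersection is the polygon with vertices (5,9), (2,4.8), (2,9).
By the shoelace formula its area is 6.30.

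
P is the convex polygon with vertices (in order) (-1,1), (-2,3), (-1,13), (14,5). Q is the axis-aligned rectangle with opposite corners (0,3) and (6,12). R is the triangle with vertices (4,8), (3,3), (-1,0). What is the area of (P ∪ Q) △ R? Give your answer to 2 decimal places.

95.82

|P ∪ Q| = 103.0042.
|(P ∪ Q) ∩ R| = 7.8405.
|(P ∪ Q) △ R| = 103.0042 + 8.5 − 15.681 = 95.82.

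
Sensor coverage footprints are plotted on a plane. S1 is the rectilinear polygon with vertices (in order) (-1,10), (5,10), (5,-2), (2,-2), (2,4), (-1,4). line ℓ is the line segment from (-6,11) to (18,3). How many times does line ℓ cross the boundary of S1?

The segment meets the boundary at (5,7.333), (-1,9.333).

2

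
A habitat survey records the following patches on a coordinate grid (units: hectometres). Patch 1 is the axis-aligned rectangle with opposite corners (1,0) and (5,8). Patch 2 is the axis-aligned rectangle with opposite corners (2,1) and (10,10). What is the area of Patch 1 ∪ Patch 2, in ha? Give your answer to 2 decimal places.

By inclusion–exclusion:
Individual areas: |Patch 1| = 32, |Patch 2| = 72.
|Patch 1∩Patch 2|: x∈[2,5], y∈[1,8] → 3·7 = 21.
|Patch 1 ∪ Patch 2| = 104 − 21 = 83.00.

83.00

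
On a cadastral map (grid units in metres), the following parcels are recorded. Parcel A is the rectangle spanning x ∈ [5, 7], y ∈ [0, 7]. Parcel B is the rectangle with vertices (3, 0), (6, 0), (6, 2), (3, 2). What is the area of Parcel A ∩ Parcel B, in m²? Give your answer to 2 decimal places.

|Parcel A∩Parcel B|: x∈[5,6], y∈[0,2] → 1·2 = 2.

2.00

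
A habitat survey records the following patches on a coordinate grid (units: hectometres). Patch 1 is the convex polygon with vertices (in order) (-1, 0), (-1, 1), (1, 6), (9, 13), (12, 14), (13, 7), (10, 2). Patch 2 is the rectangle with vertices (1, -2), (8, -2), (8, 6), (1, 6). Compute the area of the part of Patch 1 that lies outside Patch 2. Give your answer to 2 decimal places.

74.50

|Patch 1| = 109.5, |Patch 1∩Patch 2| = 35.
|Patch 1 ∖ Patch 2| = |Patch 1| − |Patch 1∩Patch 2| = 109.5 − 35 = 74.50.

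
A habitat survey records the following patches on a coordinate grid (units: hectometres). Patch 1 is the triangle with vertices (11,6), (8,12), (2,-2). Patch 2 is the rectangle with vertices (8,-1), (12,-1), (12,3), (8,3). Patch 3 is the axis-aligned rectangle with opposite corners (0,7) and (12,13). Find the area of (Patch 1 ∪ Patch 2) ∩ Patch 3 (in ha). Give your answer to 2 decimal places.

The region (Patch 1 ∪ Patch 2) ∩ Patch 3 is the polygon with vertices (8,12), (10.5,7), (5.857,7).
By the shoelace formula its area is 11.61.

11.61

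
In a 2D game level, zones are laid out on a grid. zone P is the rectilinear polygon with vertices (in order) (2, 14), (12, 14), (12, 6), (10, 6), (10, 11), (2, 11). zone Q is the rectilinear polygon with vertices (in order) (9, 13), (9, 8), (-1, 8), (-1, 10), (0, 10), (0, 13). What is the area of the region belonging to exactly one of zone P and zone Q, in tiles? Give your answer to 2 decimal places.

|zone P| = 40, |zone Q| = 47, |zone P∩zone Q| = 14.
|zone P △ zone Q| = |zone P| + |zone Q| − 2·|zone P∩zone Q| = 40 + 47 − 28 = 59.00.

59.00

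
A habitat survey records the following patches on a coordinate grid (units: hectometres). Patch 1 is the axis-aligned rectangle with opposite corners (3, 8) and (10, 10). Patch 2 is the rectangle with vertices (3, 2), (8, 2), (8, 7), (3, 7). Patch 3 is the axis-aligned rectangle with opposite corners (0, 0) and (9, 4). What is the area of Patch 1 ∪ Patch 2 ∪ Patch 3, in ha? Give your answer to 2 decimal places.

65.00

By inclusion–exclusion:
Individual areas: |Patch 1| = 14, |Patch 2| = 25, |Patch 3| = 36.
|Patch 1∩Patch 2| = 0 (no overlap).
|Patch 1∩Patch 3| = 0 (no overlap).
|Patch 2∩Patch 3|: x∈[3,8], y∈[2,4] → 5·2 = 10.
|Patch 1∩Patch 2∩Patch 3| = 0.
|Patch 1 ∪ Patch 2 ∪ Patch 3| = 75 − 10 + 0 = 65.00.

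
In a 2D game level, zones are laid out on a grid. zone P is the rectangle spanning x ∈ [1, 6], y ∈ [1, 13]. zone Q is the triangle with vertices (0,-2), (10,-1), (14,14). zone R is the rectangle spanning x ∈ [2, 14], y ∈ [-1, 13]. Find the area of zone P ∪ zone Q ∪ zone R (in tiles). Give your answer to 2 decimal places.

185.59

By inclusion–exclusion:
Individual areas: |zone P| = 60, |zone Q| = 73, |zone R| = 168.
|zone P∩zone Q| = 6.5089.
|zone P∩zone R|: x∈[2,6], y∈[1,13] → 4·12 = 48.
|zone Q∩zone R| = 67.4101.
|zone P∩zone Q∩zone R| = 6.5089.
|zone P ∪ zone Q ∪ zone R| = 301 − 121.919 + 6.5089 = 185.59.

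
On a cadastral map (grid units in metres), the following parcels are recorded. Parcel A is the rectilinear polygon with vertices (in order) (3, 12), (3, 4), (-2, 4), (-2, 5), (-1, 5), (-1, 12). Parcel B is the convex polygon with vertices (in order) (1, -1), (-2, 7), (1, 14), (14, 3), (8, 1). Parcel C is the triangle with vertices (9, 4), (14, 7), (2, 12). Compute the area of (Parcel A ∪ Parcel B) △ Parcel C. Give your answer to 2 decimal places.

|Parcel A ∪ Parcel B| = 123.4613.
|(Parcel A ∪ Parcel B) ∩ Parcel C| = 17.405.
|(Parcel A ∪ Parcel B) △ Parcel C| = 123.4613 + 30.5 − 34.8101 = 119.15.

119.15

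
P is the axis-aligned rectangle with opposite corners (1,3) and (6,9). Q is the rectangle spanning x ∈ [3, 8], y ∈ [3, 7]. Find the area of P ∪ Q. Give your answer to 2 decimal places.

38.00

By inclusion–exclusion:
Individual areas: |P| = 30, |Q| = 20.
|P∩Q|: x∈[3,6], y∈[3,7] → 3·4 = 12.
|P ∪ Q| = 50 − 12 = 38.00.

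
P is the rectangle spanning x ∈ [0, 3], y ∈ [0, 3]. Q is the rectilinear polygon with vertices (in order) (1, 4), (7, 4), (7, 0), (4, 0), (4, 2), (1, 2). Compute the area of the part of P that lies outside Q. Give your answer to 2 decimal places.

7.00

|P| = 9, |P∩Q| = 2.
|P ∖ Q| = |P| − |P∩Q| = 9 − 2 = 7.00.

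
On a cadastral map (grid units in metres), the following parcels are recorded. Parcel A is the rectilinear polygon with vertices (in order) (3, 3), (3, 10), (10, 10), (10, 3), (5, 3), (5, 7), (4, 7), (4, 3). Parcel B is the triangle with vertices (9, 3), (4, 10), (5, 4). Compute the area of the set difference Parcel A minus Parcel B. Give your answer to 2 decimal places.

34.25

|Parcel A| = 45, |Parcel A∩Parcel B| = 10.75.
|Parcel A ∖ Parcel B| = |Parcel A| − |Parcel A∩Parcel B| = 45 − 10.75 = 34.25.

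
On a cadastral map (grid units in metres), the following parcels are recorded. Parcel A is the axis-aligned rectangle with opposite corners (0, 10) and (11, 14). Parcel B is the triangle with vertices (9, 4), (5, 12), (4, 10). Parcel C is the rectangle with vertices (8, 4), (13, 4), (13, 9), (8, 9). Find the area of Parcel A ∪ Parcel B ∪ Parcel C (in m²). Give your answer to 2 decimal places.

74.60

By inclusion–exclusion:
Individual areas: |Parcel A| = 44, |Parcel B| = 8, |Parcel C| = 25.
|Parcel A∩Parcel B| = 2.
|Parcel A∩Parcel C| = 0 (no overlap).
|Parcel B∩Parcel C| = 0.4.
|Parcel A∩Parcel B∩Parcel C| = 0.
|Parcel A ∪ Parcel B ∪ Parcel C| = 77 − 2.4 + 0 = 74.60.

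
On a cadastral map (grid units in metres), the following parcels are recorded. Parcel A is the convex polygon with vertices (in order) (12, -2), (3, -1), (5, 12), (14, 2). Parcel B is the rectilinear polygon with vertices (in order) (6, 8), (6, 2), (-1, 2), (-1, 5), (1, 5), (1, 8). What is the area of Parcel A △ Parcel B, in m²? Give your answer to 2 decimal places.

98.58

|Parcel A| = 87.5, |Parcel B| = 36, |Parcel A∩Parcel B| = 12.4615.
|Parcel A △ Parcel B| = |Parcel A| + |Parcel B| − 2·|Parcel A∩Parcel B| = 87.5 + 36 − 24.9231 = 98.58.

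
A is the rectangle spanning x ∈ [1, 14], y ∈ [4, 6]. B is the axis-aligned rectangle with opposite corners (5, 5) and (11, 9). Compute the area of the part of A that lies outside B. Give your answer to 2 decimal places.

|A∩B|: x∈[5,11], y∈[5,6] → 6·1 = 6.
|A| = 26.
|A ∖ B| = |A| − |A∩B| = 26 − 6 = 20.00.

20.00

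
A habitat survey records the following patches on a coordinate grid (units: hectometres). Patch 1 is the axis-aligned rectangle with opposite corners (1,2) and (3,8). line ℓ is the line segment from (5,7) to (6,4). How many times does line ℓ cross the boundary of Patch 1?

0

The segment lies entirely outside Patch 1 and never meets its boundary.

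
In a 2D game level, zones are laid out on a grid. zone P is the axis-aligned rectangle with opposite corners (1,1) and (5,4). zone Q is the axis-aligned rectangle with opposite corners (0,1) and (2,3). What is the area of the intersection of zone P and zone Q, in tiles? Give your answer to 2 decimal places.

|zone P∩zone Q|: x∈[1,2], y∈[1,3] → 1·2 = 2.

2.00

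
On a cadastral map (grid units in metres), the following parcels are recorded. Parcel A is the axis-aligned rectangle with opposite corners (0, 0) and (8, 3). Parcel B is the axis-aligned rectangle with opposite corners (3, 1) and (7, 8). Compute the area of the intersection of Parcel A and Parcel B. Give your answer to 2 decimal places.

|Parcel A∩Parcel B|: x∈[3,7], y∈[1,3] → 4·2 = 8.

8.00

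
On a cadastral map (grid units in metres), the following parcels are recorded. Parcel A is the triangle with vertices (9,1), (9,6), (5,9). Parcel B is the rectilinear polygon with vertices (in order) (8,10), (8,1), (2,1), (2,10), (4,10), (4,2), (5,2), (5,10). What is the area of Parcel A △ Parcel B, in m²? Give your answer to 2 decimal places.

|Parcel A| = 10, |Parcel B| = 46, |Parcel A∩Parcel B| = 5.625.
|Parcel A △ Parcel B| = |Parcel A| + |Parcel B| − 2·|Parcel A∩Parcel B| = 10 + 46 − 11.25 = 44.75.

44.75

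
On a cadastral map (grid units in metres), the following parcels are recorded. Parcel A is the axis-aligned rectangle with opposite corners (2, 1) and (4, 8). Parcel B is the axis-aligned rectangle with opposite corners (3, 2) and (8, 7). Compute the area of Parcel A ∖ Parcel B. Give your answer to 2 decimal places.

|Parcel A∩Parcel B|: x∈[3,4], y∈[2,7] → 1·5 = 5.
|Parcel A| = 14.
|Parcel A ∖ Parcel B| = |Parcel A| − |Parcel A∩Parcel B| = 14 − 5 = 9.00.

9.00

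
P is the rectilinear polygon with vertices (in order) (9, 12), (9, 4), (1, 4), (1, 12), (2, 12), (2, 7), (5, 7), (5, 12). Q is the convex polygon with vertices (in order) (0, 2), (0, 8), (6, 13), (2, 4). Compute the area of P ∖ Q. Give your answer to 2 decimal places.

|P| = 49, |P∩Q| = 7.5972.
|P ∖ Q| = |P| − |P∩Q| = 49 − 7.5972 = 41.40.

41.40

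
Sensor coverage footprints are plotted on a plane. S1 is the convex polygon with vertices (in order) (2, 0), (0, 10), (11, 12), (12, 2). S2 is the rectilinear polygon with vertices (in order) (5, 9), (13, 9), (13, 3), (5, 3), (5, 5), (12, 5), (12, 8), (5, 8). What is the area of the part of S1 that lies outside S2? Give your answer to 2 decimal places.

|S1| = 108, |S1∩S2| = 19.95.
|S1 ∖ S2| = |S1| − |S1∩S2| = 108 − 19.95 = 88.05.

88.05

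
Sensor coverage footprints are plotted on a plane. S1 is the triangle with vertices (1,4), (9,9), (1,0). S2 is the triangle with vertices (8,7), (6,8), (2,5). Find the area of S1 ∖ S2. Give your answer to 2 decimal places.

13.85

|S1| = 16, |S1∩S2| = 2.1528.
|S1 ∖ S2| = |S1| − |S1∩S2| = 16 − 2.1528 = 13.85.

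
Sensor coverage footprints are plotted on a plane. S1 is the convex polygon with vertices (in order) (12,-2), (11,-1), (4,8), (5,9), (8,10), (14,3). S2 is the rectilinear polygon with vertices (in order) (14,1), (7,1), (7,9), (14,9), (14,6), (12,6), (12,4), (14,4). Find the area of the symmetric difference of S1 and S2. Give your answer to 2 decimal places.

|S1| = 52, |S2| = 52, |S1∩S2| = 35.1683.
|S1 △ S2| = |S1| + |S2| − 2·|S1∩S2| = 52 + 52 − 70.3365 = 33.66.

33.66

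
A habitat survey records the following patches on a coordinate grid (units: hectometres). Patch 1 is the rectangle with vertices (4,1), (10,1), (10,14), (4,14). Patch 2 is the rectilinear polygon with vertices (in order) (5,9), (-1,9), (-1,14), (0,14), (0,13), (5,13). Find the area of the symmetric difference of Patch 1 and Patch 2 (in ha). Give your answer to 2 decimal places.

95.00

|Patch 1| = 78, |Patch 2| = 25, |Patch 1∩Patch 2| = 4.
|Patch 1 △ Patch 2| = |Patch 1| + |Patch 2| − 2·|Patch 1∩Patch 2| = 78 + 25 − 8 = 95.00.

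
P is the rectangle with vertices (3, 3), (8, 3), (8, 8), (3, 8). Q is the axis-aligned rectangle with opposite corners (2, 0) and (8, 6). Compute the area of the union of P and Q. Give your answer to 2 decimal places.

46.00

By inclusion–exclusion:
Individual areas: |P| = 25, |Q| = 36.
|P∩Q|: x∈[3,8], y∈[3,6] → 5·3 = 15.
|P ∪ Q| = 61 − 15 = 46.00.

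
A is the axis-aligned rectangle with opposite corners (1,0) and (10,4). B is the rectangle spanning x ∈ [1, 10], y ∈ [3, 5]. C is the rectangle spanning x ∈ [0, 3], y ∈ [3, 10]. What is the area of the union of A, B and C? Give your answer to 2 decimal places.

By inclusion–exclusion:
Individual areas: |A| = 36, |B| = 18, |C| = 21.
|A∩B|: x∈[1,10], y∈[3,4] → 9·1 = 9.
|A∩C|: x∈[1,3], y∈[3,4] → 2·1 = 2.
|B∩C|: x∈[1,3], y∈[3,5] → 2·2 = 4.
|A∩B∩C| = 2.
|A ∪ B ∪ C| = 75 − 15 + 2 = 62.00.

62.00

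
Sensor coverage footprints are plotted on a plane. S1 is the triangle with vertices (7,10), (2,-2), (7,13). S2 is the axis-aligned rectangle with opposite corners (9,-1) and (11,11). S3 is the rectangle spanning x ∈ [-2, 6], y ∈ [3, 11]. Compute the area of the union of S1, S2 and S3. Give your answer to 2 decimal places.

91.74

By inclusion–exclusion:
Individual areas: |S1| = 7.5, |S2| = 24, |S3| = 64.
|S1∩S2| = 0.
|S1∩S3| = 3.7583.
|S2∩S3| = 0 (no overlap).
|S1∩S2∩S3| = 0.
|S1 ∪ S2 ∪ S3| = 95.5 − 3.7583 + 0 = 91.74.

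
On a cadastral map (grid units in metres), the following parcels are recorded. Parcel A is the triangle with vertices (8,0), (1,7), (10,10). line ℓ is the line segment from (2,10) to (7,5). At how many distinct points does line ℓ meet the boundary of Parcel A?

The segment meets the boundary at (4,8).

1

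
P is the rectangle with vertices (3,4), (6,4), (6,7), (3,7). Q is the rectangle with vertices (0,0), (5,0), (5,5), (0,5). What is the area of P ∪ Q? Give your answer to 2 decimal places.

32.00

By inclusion–exclusion:
Individual areas: |P| = 9, |Q| = 25.
|P∩Q|: x∈[3,5], y∈[4,5] → 2·1 = 2.
|P ∪ Q| = 34 − 2 = 32.00.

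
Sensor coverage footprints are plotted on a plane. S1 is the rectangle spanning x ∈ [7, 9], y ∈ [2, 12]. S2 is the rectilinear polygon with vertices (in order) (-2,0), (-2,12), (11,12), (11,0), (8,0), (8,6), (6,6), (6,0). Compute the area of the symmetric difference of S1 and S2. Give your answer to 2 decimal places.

|S1| = 20, |S2| = 144, |S1∩S2| = 16.
|S1 △ S2| = |S1| + |S2| − 2·|S1∩S2| = 20 + 144 − 32 = 132.00.

132.00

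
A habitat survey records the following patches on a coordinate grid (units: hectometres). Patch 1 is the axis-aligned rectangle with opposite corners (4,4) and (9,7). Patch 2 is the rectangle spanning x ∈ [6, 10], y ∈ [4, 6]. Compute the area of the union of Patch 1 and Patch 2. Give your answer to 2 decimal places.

By inclusion–exclusion:
Individual areas: |Patch 1| = 15, |Patch 2| = 8.
|Patch 1∩Patch 2|: x∈[6,9], y∈[4,6] → 3·2 = 6.
|Patch 1 ∪ Patch 2| = 23 − 6 = 17.00.

17.00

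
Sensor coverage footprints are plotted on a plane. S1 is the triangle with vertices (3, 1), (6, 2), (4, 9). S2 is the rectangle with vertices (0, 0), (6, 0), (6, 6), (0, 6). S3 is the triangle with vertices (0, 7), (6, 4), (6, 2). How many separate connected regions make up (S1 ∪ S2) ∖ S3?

(S1 ∪ S2) ∖ S3 splits into 2 disjoint pieces (area 5.8482, area 26.4).

2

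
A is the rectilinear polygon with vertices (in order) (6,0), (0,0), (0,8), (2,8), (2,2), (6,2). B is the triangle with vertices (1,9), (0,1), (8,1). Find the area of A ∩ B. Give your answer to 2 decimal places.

The intersection is the polygon with vertices (1.875,8), (2,7.857), (2,2), (6,2), (6,1), (0,1), (0.875,8).
By the shoelace formula its area is 14.93.

14.93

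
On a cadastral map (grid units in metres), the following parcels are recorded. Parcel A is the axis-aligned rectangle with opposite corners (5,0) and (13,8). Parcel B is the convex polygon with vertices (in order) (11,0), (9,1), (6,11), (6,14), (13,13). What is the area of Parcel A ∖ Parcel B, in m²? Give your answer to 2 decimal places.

|Parcel A| = 64, |Parcel A∩Parcel B| = 27.2731.
|Parcel A ∖ Parcel B| = |Parcel A| − |Parcel A∩Parcel B| = 64 − 27.2731 = 36.73.

36.73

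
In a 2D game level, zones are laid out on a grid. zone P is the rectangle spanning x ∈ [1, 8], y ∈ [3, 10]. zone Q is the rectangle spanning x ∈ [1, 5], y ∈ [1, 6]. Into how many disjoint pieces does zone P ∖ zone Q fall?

zone P ∖ zone Q is a single connected region.

1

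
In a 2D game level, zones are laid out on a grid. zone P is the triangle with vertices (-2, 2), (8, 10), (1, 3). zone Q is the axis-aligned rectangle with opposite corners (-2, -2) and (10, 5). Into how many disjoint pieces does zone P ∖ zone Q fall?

1

zone P ∖ zone Q is a single connected region.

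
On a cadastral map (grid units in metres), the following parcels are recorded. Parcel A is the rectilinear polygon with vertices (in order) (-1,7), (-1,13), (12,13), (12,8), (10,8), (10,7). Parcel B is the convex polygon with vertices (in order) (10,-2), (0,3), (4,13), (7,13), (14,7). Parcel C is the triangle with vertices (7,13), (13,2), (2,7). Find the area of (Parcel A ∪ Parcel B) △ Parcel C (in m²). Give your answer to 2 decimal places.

114.96

|Parcel A ∪ Parcel B| = 159.5143.
|(Parcel A ∪ Parcel B) ∩ Parcel C| = 45.0279.
|(Parcel A ∪ Parcel B) △ Parcel C| = 159.5143 + 45.5 − 90.0558 = 114.96.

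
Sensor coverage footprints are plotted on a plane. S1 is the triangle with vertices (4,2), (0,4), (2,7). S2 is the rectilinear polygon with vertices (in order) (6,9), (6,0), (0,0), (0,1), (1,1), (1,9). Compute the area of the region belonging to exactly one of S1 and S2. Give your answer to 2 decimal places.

40.00

|S1| = 8, |S2| = 46, |S1∩S2| = 7.
|S1 △ S2| = |S1| + |S2| − 2·|S1∩S2| = 8 + 46 − 14 = 40.00.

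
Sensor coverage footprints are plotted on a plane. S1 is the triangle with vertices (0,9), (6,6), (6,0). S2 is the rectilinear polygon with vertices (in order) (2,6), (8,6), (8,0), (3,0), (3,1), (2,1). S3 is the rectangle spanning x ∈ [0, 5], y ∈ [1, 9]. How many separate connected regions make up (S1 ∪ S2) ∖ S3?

1

(S1 ∪ S2) ∖ S3 is a single connected region.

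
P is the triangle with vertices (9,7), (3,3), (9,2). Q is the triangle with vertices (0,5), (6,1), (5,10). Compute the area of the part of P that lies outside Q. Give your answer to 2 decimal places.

|P| = 15, |P∩Q| = 3.0498.
|P ∖ Q| = |P| − |P∩Q| = 15 − 3.0498 = 11.95.

11.95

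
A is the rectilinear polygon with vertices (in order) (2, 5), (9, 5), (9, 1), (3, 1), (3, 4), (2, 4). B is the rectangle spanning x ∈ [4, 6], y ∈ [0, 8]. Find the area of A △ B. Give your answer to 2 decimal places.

25.00

|A| = 25, |B| = 16, |A∩B| = 8.
|A △ B| = |A| + |B| − 2·|A∩B| = 25 + 16 − 16 = 25.00.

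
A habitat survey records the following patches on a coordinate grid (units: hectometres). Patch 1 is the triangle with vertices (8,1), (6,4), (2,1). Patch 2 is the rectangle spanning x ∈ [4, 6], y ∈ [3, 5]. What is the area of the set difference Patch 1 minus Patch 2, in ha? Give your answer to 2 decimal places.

|Patch 1| = 9, |Patch 1∩Patch 2| = 0.6667.
|Patch 1 ∖ Patch 2| = |Patch 1| − |Patch 1∩Patch 2| = 9 − 0.6667 = 8.33.

8.33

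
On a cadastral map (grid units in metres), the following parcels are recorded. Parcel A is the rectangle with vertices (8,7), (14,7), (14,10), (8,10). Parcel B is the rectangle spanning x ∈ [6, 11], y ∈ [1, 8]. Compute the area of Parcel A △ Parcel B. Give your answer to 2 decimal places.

|Parcel A∩Parcel B|: x∈[8,11], y∈[7,8] → 3·1 = 3.
|Parcel A △ Parcel B| = |Parcel A| + |Parcel B| − 2·|Parcel A∩Parcel B| = 18 + 35 − 6 = 47.00.

47.00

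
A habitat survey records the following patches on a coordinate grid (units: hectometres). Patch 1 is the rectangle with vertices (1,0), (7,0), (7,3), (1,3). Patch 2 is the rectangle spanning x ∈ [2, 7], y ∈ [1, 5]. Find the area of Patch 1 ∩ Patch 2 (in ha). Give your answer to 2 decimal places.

|Patch 1∩Patch 2|: x∈[2,7], y∈[1,3] → 5·2 = 10.

10.00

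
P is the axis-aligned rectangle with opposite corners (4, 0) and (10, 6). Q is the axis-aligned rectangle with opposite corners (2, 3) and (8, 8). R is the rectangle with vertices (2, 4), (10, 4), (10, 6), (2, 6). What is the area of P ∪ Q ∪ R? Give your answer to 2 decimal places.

By inclusion–exclusion:
Individual areas: |P| = 36, |Q| = 30, |R| = 16.
|P∩Q|: x∈[4,8], y∈[3,6] → 4·3 = 12.
|P∩R|: x∈[4,10], y∈[4,6] → 6·2 = 12.
|Q∩R|: x∈[2,8], y∈[4,6] → 6·2 = 12.
|P∩Q∩R| = 8.
|P ∪ Q ∪ R| = 82 − 36 + 8 = 54.00.

54.00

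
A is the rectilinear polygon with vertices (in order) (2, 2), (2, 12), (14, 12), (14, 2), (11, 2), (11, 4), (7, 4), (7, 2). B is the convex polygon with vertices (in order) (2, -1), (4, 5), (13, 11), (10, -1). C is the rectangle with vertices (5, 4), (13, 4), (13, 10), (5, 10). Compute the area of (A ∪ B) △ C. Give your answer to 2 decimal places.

|A ∪ B| = 143.5.
|(A ∪ B) ∩ C| = 48.
|(A ∪ B) △ C| = 143.5 + 48 − 96 = 95.50.

95.50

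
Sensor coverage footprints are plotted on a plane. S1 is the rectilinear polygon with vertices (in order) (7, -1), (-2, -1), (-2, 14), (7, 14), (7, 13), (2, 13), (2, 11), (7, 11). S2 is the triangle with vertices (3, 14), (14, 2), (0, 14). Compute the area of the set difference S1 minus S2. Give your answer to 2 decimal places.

|S1| = 125, |S1∩S2| = 7.5703.
|S1 ∖ S2| = |S1| − |S1∩S2| = 125 − 7.5703 = 117.43.

117.43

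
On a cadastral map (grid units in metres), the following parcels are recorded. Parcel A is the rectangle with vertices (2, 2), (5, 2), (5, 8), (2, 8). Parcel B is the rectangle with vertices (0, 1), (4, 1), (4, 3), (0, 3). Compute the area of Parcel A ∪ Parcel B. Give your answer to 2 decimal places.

24.00

By inclusion–exclusion:
Individual areas: |Parcel A| = 18, |Parcel B| = 8.
|Parcel A∩Parcel B|: x∈[2,4], y∈[2,3] → 2·1 = 2.
|Parcel A ∪ Parcel B| = 26 − 2 = 24.00.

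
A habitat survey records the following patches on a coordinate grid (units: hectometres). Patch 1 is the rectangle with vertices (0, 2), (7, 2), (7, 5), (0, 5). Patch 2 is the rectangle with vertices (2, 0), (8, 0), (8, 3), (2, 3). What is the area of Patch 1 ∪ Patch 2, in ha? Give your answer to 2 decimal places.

By inclusion–exclusion:
Individual areas: |Patch 1| = 21, |Patch 2| = 18.
|Patch 1∩Patch 2|: x∈[2,7], y∈[2,3] → 5·1 = 5.
|Patch 1 ∪ Patch 2| = 39 − 5 = 34.00.

34.00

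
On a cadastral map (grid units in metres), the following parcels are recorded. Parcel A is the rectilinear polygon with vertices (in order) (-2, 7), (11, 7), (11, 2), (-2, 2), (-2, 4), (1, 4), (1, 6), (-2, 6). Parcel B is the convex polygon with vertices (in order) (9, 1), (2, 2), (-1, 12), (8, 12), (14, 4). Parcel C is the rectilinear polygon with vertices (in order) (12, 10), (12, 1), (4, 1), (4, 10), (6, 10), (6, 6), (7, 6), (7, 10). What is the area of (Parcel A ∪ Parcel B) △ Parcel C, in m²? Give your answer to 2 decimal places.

|Parcel A ∪ Parcel B| = 122.35.
|(Parcel A ∪ Parcel B) ∩ Parcel C| = 59.381.
|(Parcel A ∪ Parcel B) △ Parcel C| = 122.35 + 68 − 118.7619 = 71.59.

71.59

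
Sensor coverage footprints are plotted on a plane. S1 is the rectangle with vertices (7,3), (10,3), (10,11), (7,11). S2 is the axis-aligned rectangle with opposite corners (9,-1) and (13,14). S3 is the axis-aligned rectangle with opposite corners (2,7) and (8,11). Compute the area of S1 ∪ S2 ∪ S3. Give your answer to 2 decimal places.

96.00

By inclusion–exclusion:
Individual areas: |S1| = 24, |S2| = 60, |S3| = 24.
|S1∩S2|: x∈[9,10], y∈[3,11] → 1·8 = 8.
|S1∩S3|: x∈[7,8], y∈[7,11] → 1·4 = 4.
|S2∩S3| = 0 (no overlap).
|S1∩S2∩S3| = 0.
|S1 ∪ S2 ∪ S3| = 108 − 12 + 0 = 96.00.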